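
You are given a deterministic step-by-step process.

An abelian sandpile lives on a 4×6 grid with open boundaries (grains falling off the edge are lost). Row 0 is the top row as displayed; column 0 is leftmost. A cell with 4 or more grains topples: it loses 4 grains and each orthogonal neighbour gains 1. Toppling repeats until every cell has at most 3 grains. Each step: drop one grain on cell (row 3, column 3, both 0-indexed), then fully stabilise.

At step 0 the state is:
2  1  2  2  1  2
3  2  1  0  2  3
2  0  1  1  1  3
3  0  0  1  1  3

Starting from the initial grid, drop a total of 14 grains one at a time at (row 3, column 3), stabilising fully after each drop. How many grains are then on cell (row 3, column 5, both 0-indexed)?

gen 0: 2  1  2  2  1  2
3  2  1  0  2  3
2  0  1  1  1  3
3  0  0  1  1  3
gen 1: 2  1  2  2  1  2
3  2  1  0  2  3
2  0  1  1  1  3
3  0  0  2  1  3
gen 2: 2  1  2  2  1  2
3  2  1  0  2  3
2  0  1  1  1  3
3  0  0  3  1  3
gen 3: 2  1  2  2  1  2
3  2  1  0  2  3
2  0  1  2  1  3
3  0  1  0  2  3
gen 4: 2  1  2  2  1  2
3  2  1  0  2  3
2  0  1  2  1  3
3  0  1  1  2  3
gen 5: 2  1  2  2  1  2
3  2  1  0  2  3
2  0  1  2  1  3
3  0  1  2  2  3
gen 6: 2  1  2  2  1  2
3  2  1  0  2  3
2  0  1  2  1  3
3  0  1  3  2  3
gen 7: 2  1  2  2  1  2
3  2  1  0  2  3
2  0  1  3  1  3
3  0  2  0  3  3
gen 8: 2  1  2  2  1  2
3  2  1  0  2  3
2  0  1  3  1  3
3  0  2  1  3  3
gen 9: 2  1  2  2  1  2
3  2  1  0  2  3
2  0  1  3  1  3
3  0  2  2  3  3
gen 10: 2  1  2  2  1  2
3  2  1  0  2  3
2  0  1  3  1  3
3  0  2  3  3  3
gen 11: 2  1  2  2  2  3
3  2  1  2  0  1
2  0  2  1  1  2
3  0  3  2  2  1
gen 12: 2  1  2  2  2  3
3  2  1  2  0  1
2  0  2  1  1  2
3  0  3  3  2  1
gen 13: 2  1  2  2  2  3
3  2  1  2  0  1
2  0  3  2  1  2
3  1  0  1  3  1
gen 14: 2  1  2  2  2  3
3  2  1  2  0  1
2  0  3  2  1  2
3  1  0  2  3  1

1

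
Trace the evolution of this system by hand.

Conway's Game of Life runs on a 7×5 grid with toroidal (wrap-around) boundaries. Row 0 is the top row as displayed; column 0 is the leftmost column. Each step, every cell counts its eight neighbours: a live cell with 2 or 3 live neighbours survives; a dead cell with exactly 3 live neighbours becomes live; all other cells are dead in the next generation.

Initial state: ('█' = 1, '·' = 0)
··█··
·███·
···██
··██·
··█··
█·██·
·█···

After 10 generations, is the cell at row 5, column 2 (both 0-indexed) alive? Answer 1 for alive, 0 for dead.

step 0: ··█··
·███·
···██
··██·
··█··
█·██·
·█···
step 1: ···█·
·█··█
·█··█
··█·█
····█
··██·
·█·█·
step 2: █··██
··███
·██·█
····█
··█·█
··███
···██
step 3: █····
·····
·██·█
·██·█
█·█·█
█·█··
·····
step 4: ·····
██···
·██··
····█
··█·█
█··██
·█···
step 5: ██···
███··
·██··
███··
·····
█████
█···█
step 6: ··█··
·····
···█·
█·█··
·····
·███·
·····
step 7: ·····
·····
·····
·····
···█·
··█··
·█·█·
step 8: ·····
·····
·····
·····
·····
··██·
··█··
step 9: ·····
·····
·····
·····
·····
··██·
··██·
step 10: ·····
·····
·····
·····
·····
··██·
··██·

1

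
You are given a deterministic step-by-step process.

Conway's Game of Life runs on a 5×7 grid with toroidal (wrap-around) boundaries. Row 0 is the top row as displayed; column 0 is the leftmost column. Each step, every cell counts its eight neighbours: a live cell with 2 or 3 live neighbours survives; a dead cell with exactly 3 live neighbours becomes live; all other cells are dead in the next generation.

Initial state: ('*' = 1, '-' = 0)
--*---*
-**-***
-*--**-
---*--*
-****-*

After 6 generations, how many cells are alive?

gen 0: --*---*
-**-***
-*--**-
---*--*
-****-*
gen 1: ------*
-**-*-*
-*-----
-*----*
-*--*-*
gen 2: -***--*
-**--*-
-*---*-
-**--*-
------*
gen 3: -*-*-**
---****
*---***
***--**
---*-**
gen 4: ---*---
--**---
--*----
-***---
---*---
gen 5: ---**--
--**---
-------
-*-*---
---**--
gen 6: -------
--***--
---*---
--***--
-------

7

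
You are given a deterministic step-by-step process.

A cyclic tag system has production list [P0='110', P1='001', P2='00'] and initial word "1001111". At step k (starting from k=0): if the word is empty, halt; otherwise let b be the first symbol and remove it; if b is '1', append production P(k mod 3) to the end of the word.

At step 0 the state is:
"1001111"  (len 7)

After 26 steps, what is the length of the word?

16

k=0  "1001111"  (len 7)
k=1  "001111110"  (len 9)
k=2  "01111110"  (len 8)
k=3  "1111110"  (len 7)
k=4  "111110110"  (len 9)
k=5  "11110110001"  (len 11)
k=6  "111011000100"  (len 12)
k=7  "11011000100110"  (len 14)
k=8  "1011000100110001"  (len 16)
k=9  "01100010011000100"  (len 17)
k=10  "1100010011000100"  (len 16)
k=11  "100010011000100001"  (len 18)
k=12  "0001001100010000100"  (len 19)
k=13  "001001100010000100"  (len 18)
k=14  "01001100010000100"  (len 17)
k=15  "1001100010000100"  (len 16)
k=16  "001100010000100110"  (len 18)
k=17  "01100010000100110"  (len 17)
k=18  "1100010000100110"  (len 16)
k=19  "100010000100110110"  (len 18)
k=20  "00010000100110110001"  (len 20)
k=21  "0010000100110110001"  (len 19)
k=22  "010000100110110001"  (len 18)
k=23  "10000100110110001"  (len 17)
k=24  "000010011011000100"  (len 18)
k=25  "00010011011000100"  (len 17)
k=26  "0010011011000100"  (len 16)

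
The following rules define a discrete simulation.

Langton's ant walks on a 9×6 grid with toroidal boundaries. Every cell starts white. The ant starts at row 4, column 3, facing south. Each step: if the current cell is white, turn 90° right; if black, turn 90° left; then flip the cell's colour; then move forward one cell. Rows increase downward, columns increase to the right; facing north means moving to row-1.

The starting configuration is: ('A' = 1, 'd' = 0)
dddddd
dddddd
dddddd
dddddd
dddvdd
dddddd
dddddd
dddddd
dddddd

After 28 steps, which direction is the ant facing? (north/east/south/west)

south

gen 0: dddddd
dddddd
dddddd
dddddd
dddvdd
dddddd
dddddd
dddddd
dddddd
gen 1: dddddd
dddddd
dddddd
dddddd
dd<Add
dddddd
dddddd
dddddd
dddddd
gen 2: dddddd
dddddd
dddddd
dd^ddd
ddAAdd
dddddd
dddddd
dddddd
dddddd
gen 3: dddddd
dddddd
dddddd
ddA>dd
ddAAdd
dddddd
dddddd
dddddd
dddddd
gen 4: dddddd
dddddd
dddddd
ddAAdd
ddAvdd
dddddd
dddddd
dddddd
dddddd
gen 5: dddddd
dddddd
dddddd
ddAAdd
ddAd>d
dddddd
dddddd
dddddd
dddddd
gen 6: dddddd
dddddd
dddddd
ddAAdd
ddAdAd
ddddvd
dddddd
dddddd
dddddd
gen 7: dddddd
dddddd
dddddd
ddAAdd
ddAdAd
ddd<Ad
dddddd
dddddd
dddddd
gen 8: dddddd
dddddd
dddddd
ddAAdd
ddA^Ad
dddAAd
dddddd
dddddd
dddddd
gen 9: dddddd
dddddd
dddddd
ddAAdd
ddAA>d
dddAAd
dddddd
dddddd
dddddd
gen 10: dddddd
dddddd
dddddd
ddAA^d
ddAAdd
dddAAd
dddddd
dddddd
dddddd
gen 11: dddddd
dddddd
dddddd
ddAAA>
ddAAdd
dddAAd
dddddd
dddddd
dddddd
gen 12: dddddd
dddddd
dddddd
ddAAAA
ddAAdv
dddAAd
dddddd
dddddd
dddddd
gen 13: dddddd
dddddd
dddddd
ddAAAA
ddAA<A
dddAAd
dddddd
dddddd
dddddd
gen 14: dddddd
dddddd
dddddd
ddAA^A
ddAAAA
dddAAd
dddddd
dddddd
dddddd
gen 15: dddddd
dddddd
dddddd
ddA<dA
ddAAAA
dddAAd
dddddd
dddddd
dddddd
gen 16: dddddd
dddddd
dddddd
ddAddA
ddAvAA
dddAAd
dddddd
dddddd
dddddd
gen 17: dddddd
dddddd
dddddd
ddAddA
ddAd>A
dddAAd
dddddd
dddddd
dddddd
gen 18: dddddd
dddddd
dddddd
ddAd^A
ddAddA
dddAAd
dddddd
dddddd
dddddd
gen 19: dddddd
dddddd
dddddd
ddAdA>
ddAddA
dddAAd
dddddd
dddddd
dddddd
gen 20: dddddd
dddddd
ddddd^
ddAdAd
ddAddA
dddAAd
dddddd
dddddd
dddddd
gen 21: dddddd
dddddd
>ddddA
ddAdAd
ddAddA
dddAAd
dddddd
dddddd
dddddd
gen 22: dddddd
dddddd
AddddA
vdAdAd
ddAddA
dddAAd
dddddd
dddddd
dddddd
gen 23: dddddd
dddddd
AddddA
AdAdA<
ddAddA
dddAAd
dddddd
dddddd
dddddd
gen 24: dddddd
dddddd
Adddd^
AdAdAA
ddAddA
dddAAd
dddddd
dddddd
dddddd
gen 25: dddddd
dddddd
Addd<d
AdAdAA
ddAddA
dddAAd
dddddd
dddddd
dddddd
gen 26: dddddd
dddd^d
AdddAd
AdAdAA
ddAddA
dddAAd
dddddd
dddddd
dddddd
gen 27: dddddd
ddddA>
AdddAd
AdAdAA
ddAddA
dddAAd
dddddd
dddddd
dddddd
gen 28: dddddd
ddddAA
AdddAv
AdAdAA
ddAddA
dddAAd
dddddd
dddddd
dddddd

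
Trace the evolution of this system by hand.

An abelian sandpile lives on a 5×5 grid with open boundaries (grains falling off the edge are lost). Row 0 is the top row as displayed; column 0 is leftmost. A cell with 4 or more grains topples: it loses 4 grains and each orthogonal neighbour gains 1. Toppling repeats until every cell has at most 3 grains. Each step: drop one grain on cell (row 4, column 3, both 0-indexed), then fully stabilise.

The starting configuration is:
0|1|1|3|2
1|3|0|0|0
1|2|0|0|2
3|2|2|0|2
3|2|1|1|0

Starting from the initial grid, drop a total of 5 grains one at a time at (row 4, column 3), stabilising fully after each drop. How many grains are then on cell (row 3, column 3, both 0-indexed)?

1

step 0: 0|1|1|3|2
1|3|0|0|0
1|2|0|0|2
3|2|2|0|2
3|2|1|1|0
step 1: 0|1|1|3|2
1|3|0|0|0
1|2|0|0|2
3|2|2|0|2
3|2|1|2|0
step 2: 0|1|1|3|2
1|3|0|0|0
1|2|0|0|2
3|2|2|0|2
3|2|1|3|0
step 3: 0|1|1|3|2
1|3|0|0|0
1|2|0|0|2
3|2|2|1|2
3|2|2|0|1
step 4: 0|1|1|3|2
1|3|0|0|0
1|2|0|0|2
3|2|2|1|2
3|2|2|1|1
step 5: 0|1|1|3|2
1|3|0|0|0
1|2|0|0|2
3|2|2|1|2
3|2|2|2|1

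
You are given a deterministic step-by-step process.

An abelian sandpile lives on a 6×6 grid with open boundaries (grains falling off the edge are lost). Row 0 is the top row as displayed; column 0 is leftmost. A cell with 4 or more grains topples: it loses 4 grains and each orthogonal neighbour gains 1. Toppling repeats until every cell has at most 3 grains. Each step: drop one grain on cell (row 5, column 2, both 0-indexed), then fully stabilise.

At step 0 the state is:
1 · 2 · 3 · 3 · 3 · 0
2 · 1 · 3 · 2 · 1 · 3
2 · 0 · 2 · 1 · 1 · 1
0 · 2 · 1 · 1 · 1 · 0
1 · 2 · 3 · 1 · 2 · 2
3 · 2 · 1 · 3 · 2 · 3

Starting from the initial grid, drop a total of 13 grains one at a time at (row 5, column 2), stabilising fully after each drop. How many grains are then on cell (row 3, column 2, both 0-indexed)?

3

gen 0: 1 · 2 · 3 · 3 · 3 · 0
2 · 1 · 3 · 2 · 1 · 3
2 · 0 · 2 · 1 · 1 · 1
0 · 2 · 1 · 1 · 1 · 0
1 · 2 · 3 · 1 · 2 · 2
3 · 2 · 1 · 3 · 2 · 3
gen 1: 1 · 2 · 3 · 3 · 3 · 0
2 · 1 · 3 · 2 · 1 · 3
2 · 0 · 2 · 1 · 1 · 1
0 · 2 · 1 · 1 · 1 · 0
1 · 2 · 3 · 1 · 2 · 2
3 · 2 · 2 · 3 · 2 · 3
gen 2: 1 · 2 · 3 · 3 · 3 · 0
2 · 1 · 3 · 2 · 1 · 3
2 · 0 · 2 · 1 · 1 · 1
0 · 2 · 1 · 1 · 1 · 0
1 · 2 · 3 · 1 · 2 · 2
3 · 2 · 3 · 3 · 2 · 3
gen 3: 1 · 2 · 3 · 3 · 3 · 0
2 · 1 · 3 · 2 · 1 · 3
2 · 0 · 2 · 1 · 1 · 1
0 · 2 · 2 · 1 · 1 · 0
1 · 3 · 0 · 3 · 2 · 2
3 · 3 · 2 · 0 · 3 · 3
gen 4: 1 · 2 · 3 · 3 · 3 · 0
2 · 1 · 3 · 2 · 1 · 3
2 · 0 · 2 · 1 · 1 · 1
0 · 2 · 2 · 1 · 1 · 0
1 · 3 · 0 · 3 · 2 · 2
3 · 3 · 3 · 0 · 3 · 3
gen 5: 1 · 2 · 3 · 3 · 3 · 0
2 · 1 · 3 · 2 · 1 · 3
2 · 0 · 2 · 1 · 1 · 1
0 · 3 · 2 · 1 · 1 · 0
3 · 0 · 2 · 3 · 2 · 2
0 · 2 · 1 · 1 · 3 · 3
gen 6: 1 · 2 · 3 · 3 · 3 · 0
2 · 1 · 3 · 2 · 1 · 3
2 · 0 · 2 · 1 · 1 · 1
0 · 3 · 2 · 1 · 1 · 0
3 · 0 · 2 · 3 · 2 · 2
0 · 2 · 2 · 1 · 3 · 3
gen 7: 1 · 2 · 3 · 3 · 3 · 0
2 · 1 · 3 · 2 · 1 · 3
2 · 0 · 2 · 1 · 1 · 1
0 · 3 · 2 · 1 · 1 · 0
3 · 0 · 2 · 3 · 2 · 2
0 · 2 · 3 · 1 · 3 · 3
gen 8: 1 · 2 · 3 · 3 · 3 · 0
2 · 1 · 3 · 2 · 1 · 3
2 · 0 · 2 · 1 · 1 · 1
0 · 3 · 2 · 1 · 1 · 0
3 · 0 · 3 · 3 · 2 · 2
0 · 3 · 0 · 2 · 3 · 3
gen 9: 1 · 2 · 3 · 3 · 3 · 0
2 · 1 · 3 · 2 · 1 · 3
2 · 0 · 2 · 1 · 1 · 1
0 · 3 · 2 · 1 · 1 · 0
3 · 0 · 3 · 3 · 2 · 2
0 · 3 · 1 · 2 · 3 · 3
gen 10: 1 · 2 · 3 · 3 · 3 · 0
2 · 1 · 3 · 2 · 1 · 3
2 · 0 · 2 · 1 · 1 · 1
0 · 3 · 2 · 1 · 1 · 0
3 · 0 · 3 · 3 · 2 · 2
0 · 3 · 2 · 2 · 3 · 3
gen 11: 1 · 2 · 3 · 3 · 3 · 0
2 · 1 · 3 · 2 · 1 · 3
2 · 0 · 2 · 1 · 1 · 1
0 · 3 · 2 · 1 · 1 · 0
3 · 0 · 3 · 3 · 2 · 2
0 · 3 · 3 · 2 · 3 · 3
gen 12: 1 · 2 · 3 · 3 · 3 · 0
2 · 1 · 3 · 2 · 1 · 3
2 · 0 · 2 · 1 · 1 · 1
0 · 3 · 3 · 2 · 2 · 1
3 · 2 · 1 · 2 · 1 · 0
1 · 0 · 3 · 1 · 2 · 1
gen 13: 1 · 2 · 3 · 3 · 3 · 0
2 · 1 · 3 · 2 · 1 · 3
2 · 0 · 2 · 1 · 1 · 1
0 · 3 · 3 · 2 · 2 · 1
3 · 2 · 2 · 2 · 1 · 0
1 · 1 · 0 · 2 · 2 · 1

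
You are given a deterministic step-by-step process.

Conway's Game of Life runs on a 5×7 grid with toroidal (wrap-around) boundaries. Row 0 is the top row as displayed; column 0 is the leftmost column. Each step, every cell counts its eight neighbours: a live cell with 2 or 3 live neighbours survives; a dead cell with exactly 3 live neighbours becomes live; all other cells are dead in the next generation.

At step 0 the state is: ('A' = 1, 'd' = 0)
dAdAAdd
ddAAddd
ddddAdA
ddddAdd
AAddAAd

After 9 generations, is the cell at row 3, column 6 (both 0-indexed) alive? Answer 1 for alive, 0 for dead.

0

gen 0: dAdAAdd
ddAAddd
ddddAdA
ddddAdd
AAddAAd
gen 1: AAdddAd
ddAddAd
ddddAAd
AddAAdA
AAAddAd
gen 2: AdddAAd
dAdddAd
ddddddd
AdAAddd
ddAAdAd
gen 3: dAAAdAd
ddddAAA
dAAdddd
dAAAAdd
ddAddAd
gen 4: dAAAddd
AdddAAA
AAddddd
ddddAdd
dddddAd
gen 5: AAAAddd
dddAAAA
AAddAdd
ddddddd
ddAAAdd
gen 6: AAddddA
dddddAA
AddAAdA
dAAdAdd
ddddAdd
gen 7: AdddddA
dAddAdd
AAAAAdA
AAAdAdd
ddAAdAd
gen 8: AAAAAAA
ddddAdd
ddddAdA
ddddddd
ddAAAAd
gen 9: AAddddA
dAAdddd
dddddAd
ddddddd
Adddddd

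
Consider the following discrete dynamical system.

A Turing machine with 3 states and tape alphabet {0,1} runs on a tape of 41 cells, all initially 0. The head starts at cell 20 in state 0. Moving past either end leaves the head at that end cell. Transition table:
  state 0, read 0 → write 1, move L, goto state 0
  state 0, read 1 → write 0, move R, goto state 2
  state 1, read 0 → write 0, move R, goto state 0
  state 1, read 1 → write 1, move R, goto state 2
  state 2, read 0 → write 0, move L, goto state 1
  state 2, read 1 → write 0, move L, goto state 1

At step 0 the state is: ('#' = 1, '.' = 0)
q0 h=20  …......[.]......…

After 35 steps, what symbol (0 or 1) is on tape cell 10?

t=0: q0 h=20  …......[.]......…
t=1: q0 h=19  …......[.]#.....…
t=2: q0 h=18  …......[.]##....…
t=3: q0 h=17  …......[.]###...…
t=4: q0 h=16  …......[.]####..…
t=5: q0 h=15  …......[.]#####.…
t=6: q0 h=14  …......[.]######…
t=7: q0 h=13  …......[.]######…
t=8: q0 h=12  …......[.]######…
t=9: q0 h=11  …......[.]######…
t=10: q0 h=10  …......[.]######…
t=11: q0 h= 9  …......[.]######…
t=12: q0 h= 8  …......[.]######…
t=13: q0 h= 7  …......[.]######…
t=14: q0 h= 6  |......[.]######…
t=15: q0 h= 5  |.....[.]######…
t=16: q0 h= 4  |....[.]######…
t=17: q0 h= 3  |...[.]######…
t=18: q0 h= 2  |..[.]######…
t=19: q0 h= 1  |.[.]######…
t=20: q0 h= 0  |[.]######…
t=21: q0 h= 0  |[#]######…
t=22: q2 h= 1  |.[#]######…
t=23: q1 h= 0  |[.].#####…
t=24: q0 h= 1  |.[.]######…
t=25: q0 h= 0  |[.]######…
t=26: q0 h= 0  |[#]######…
t=27: q2 h= 1  |.[#]######…
t=28: q1 h= 0  |[.].#####…
t=29: q0 h= 1  |.[.]######…
t=30: q0 h= 0  |[.]######…
t=31: q0 h= 0  |[#]######…
t=32: q2 h= 1  |.[#]######…
t=33: q1 h= 0  |[.].#####…
t=34: q0 h= 1  |.[.]######…
t=35: q0 h= 0  |[.]######…

1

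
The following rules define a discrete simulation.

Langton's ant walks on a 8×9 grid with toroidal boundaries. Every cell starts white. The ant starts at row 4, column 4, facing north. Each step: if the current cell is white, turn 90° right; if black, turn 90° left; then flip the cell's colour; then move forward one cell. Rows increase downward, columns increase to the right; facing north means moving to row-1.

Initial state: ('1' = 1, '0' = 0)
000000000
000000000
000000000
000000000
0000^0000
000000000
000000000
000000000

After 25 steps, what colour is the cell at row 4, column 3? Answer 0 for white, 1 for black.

k=0  000000000
000000000
000000000
000000000
0000^0000
000000000
000000000
000000000
k=1  000000000
000000000
000000000
000000000
00001>000
000000000
000000000
000000000
k=2  000000000
000000000
000000000
000000000
000011000
00000v000
000000000
000000000
k=3  000000000
000000000
000000000
000000000
000011000
0000<1000
000000000
000000000
k=4  000000000
000000000
000000000
000000000
0000^1000
000011000
000000000
000000000
k=5  000000000
000000000
000000000
000000000
000<01000
000011000
000000000
000000000
k=6  000000000
000000000
000000000
000^00000
000101000
000011000
000000000
000000000
k=7  000000000
000000000
000000000
0001>0000
000101000
000011000
000000000
000000000
k=8  000000000
000000000
000000000
000110000
0001v1000
000011000
000000000
000000000
k=9  000000000
000000000
000000000
000110000
000<11000
000011000
000000000
000000000
k=10  000000000
000000000
000000000
000110000
000011000
000v11000
000000000
000000000
k=11  000000000
000000000
000000000
000110000
000011000
00<111000
000000000
000000000
k=12  000000000
000000000
000000000
000110000
00^011000
001111000
000000000
000000000
k=13  000000000
000000000
000000000
000110000
001>11000
001111000
000000000
000000000
k=14  000000000
000000000
000000000
000110000
001111000
001v11000
000000000
000000000
k=15  000000000
000000000
000000000
000110000
001111000
0010>1000
000000000
000000000
k=16  000000000
000000000
000000000
000110000
0011^1000
001001000
000000000
000000000
k=17  000000000
000000000
000000000
000110000
001<01000
001001000
000000000
000000000
k=18  000000000
000000000
000000000
000110000
001001000
001v01000
000000000
000000000
k=19  000000000
000000000
000000000
000110000
001001000
00<101000
000000000
000000000
k=20  000000000
000000000
000000000
000110000
001001000
000101000
00v000000
000000000
k=21  000000000
000000000
000000000
000110000
001001000
000101000
0<1000000
000000000
k=22  000000000
000000000
000000000
000110000
001001000
0^0101000
011000000
000000000
k=23  000000000
000000000
000000000
000110000
001001000
01>101000
011000000
000000000
k=24  000000000
000000000
000000000
000110000
001001000
011101000
01v000000
000000000
k=25  000000000
000000000
000000000
000110000
001001000
011101000
010>00000
000000000

0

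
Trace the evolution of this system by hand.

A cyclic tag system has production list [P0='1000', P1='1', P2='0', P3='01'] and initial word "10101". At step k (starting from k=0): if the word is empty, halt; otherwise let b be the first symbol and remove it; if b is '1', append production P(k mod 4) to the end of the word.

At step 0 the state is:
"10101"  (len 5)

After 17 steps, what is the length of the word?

step 0: "10101"  (len 5)
step 1: "01011000"  (len 8)
step 2: "1011000"  (len 7)
step 3: "0110000"  (len 7)
step 4: "110000"  (len 6)
step 5: "100001000"  (len 9)
step 6: "000010001"  (len 9)
step 7: "00010001"  (len 8)
step 8: "0010001"  (len 7)
step 9: "010001"  (len 6)
step 10: "10001"  (len 5)
step 11: "00010"  (len 5)
step 12: "0010"  (len 4)
step 13: "010"  (len 3)
step 14: "10"  (len 2)
step 15: "00"  (len 2)
step 16: "0"  (len 1)
step 17: (halted — word empty)

0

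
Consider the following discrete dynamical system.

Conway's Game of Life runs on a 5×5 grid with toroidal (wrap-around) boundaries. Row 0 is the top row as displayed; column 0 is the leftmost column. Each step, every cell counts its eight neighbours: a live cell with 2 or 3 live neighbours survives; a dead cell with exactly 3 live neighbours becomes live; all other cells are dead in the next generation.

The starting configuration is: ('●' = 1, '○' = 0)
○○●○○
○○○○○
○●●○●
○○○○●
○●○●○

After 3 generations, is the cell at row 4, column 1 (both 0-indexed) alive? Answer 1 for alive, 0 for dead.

1

step 0: ○○●○○
○○○○○
○●●○●
○○○○●
○●○●○
step 1: ○○●○○
○●●●○
●○○●○
○●○○●
○○●●○
step 2: ○○○○○
○●○●●
●○○●○
●●○○●
○●●●○
step 3: ●●○○●
●○●●●
○○○●○
○○○○○
○●●●●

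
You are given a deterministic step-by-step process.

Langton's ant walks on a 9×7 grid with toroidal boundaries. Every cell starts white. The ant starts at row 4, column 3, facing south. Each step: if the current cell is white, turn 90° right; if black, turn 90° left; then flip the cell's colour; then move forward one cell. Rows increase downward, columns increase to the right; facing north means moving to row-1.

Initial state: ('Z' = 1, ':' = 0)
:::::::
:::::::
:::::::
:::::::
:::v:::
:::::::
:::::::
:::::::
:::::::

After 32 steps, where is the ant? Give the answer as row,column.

2,5

step 0: :::::::
:::::::
:::::::
:::::::
:::v:::
:::::::
:::::::
:::::::
:::::::
step 1: :::::::
:::::::
:::::::
:::::::
::<Z:::
:::::::
:::::::
:::::::
:::::::
step 2: :::::::
:::::::
:::::::
::^::::
::ZZ:::
:::::::
:::::::
:::::::
:::::::
step 3: :::::::
:::::::
:::::::
::Z>:::
::ZZ:::
:::::::
:::::::
:::::::
:::::::
step 4: :::::::
:::::::
:::::::
::ZZ:::
::Zv:::
:::::::
:::::::
:::::::
:::::::
step 5: :::::::
:::::::
:::::::
::ZZ:::
::Z:>::
:::::::
:::::::
:::::::
:::::::
step 6: :::::::
:::::::
:::::::
::ZZ:::
::Z:Z::
::::v::
:::::::
:::::::
:::::::
step 7: :::::::
:::::::
:::::::
::ZZ:::
::Z:Z::
:::<Z::
:::::::
:::::::
:::::::
step 8: :::::::
:::::::
:::::::
::ZZ:::
::Z^Z::
:::ZZ::
:::::::
:::::::
:::::::
step 9: :::::::
:::::::
:::::::
::ZZ:::
::ZZ>::
:::ZZ::
:::::::
:::::::
:::::::
step 10: :::::::
:::::::
:::::::
::ZZ^::
::ZZ:::
:::ZZ::
:::::::
:::::::
:::::::
step 11: :::::::
:::::::
:::::::
::ZZZ>:
::ZZ:::
:::ZZ::
:::::::
:::::::
:::::::
step 12: :::::::
:::::::
:::::::
::ZZZZ:
::ZZ:v:
:::ZZ::
:::::::
:::::::
:::::::
step 13: :::::::
:::::::
:::::::
::ZZZZ:
::ZZ<Z:
:::ZZ::
:::::::
:::::::
:::::::
step 14: :::::::
:::::::
:::::::
::ZZ^Z:
::ZZZZ:
:::ZZ::
:::::::
:::::::
:::::::
step 15: :::::::
:::::::
:::::::
::Z<:Z:
::ZZZZ:
:::ZZ::
:::::::
:::::::
:::::::
step 16: :::::::
:::::::
:::::::
::Z::Z:
::ZvZZ:
:::ZZ::
:::::::
:::::::
:::::::
step 17: :::::::
:::::::
:::::::
::Z::Z:
::Z:>Z:
:::ZZ::
:::::::
:::::::
:::::::
step 18: :::::::
:::::::
:::::::
::Z:^Z:
::Z::Z:
:::ZZ::
:::::::
:::::::
:::::::
step 19: :::::::
:::::::
:::::::
::Z:Z>:
::Z::Z:
:::ZZ::
:::::::
:::::::
:::::::
step 20: :::::::
:::::::
:::::^:
::Z:Z::
::Z::Z:
:::ZZ::
:::::::
:::::::
:::::::
step 21: :::::::
:::::::
:::::Z>
::Z:Z::
::Z::Z:
:::ZZ::
:::::::
:::::::
:::::::
step 22: :::::::
:::::::
:::::ZZ
::Z:Z:v
::Z::Z:
:::ZZ::
:::::::
:::::::
:::::::
step 23: :::::::
:::::::
:::::ZZ
::Z:Z<Z
::Z::Z:
:::ZZ::
:::::::
:::::::
:::::::
step 24: :::::::
:::::::
:::::^Z
::Z:ZZZ
::Z::Z:
:::ZZ::
:::::::
:::::::
:::::::
step 25: :::::::
:::::::
::::<:Z
::Z:ZZZ
::Z::Z:
:::ZZ::
:::::::
:::::::
:::::::
step 26: :::::::
::::^::
::::Z:Z
::Z:ZZZ
::Z::Z:
:::ZZ::
:::::::
:::::::
:::::::
step 27: :::::::
::::Z>:
::::Z:Z
::Z:ZZZ
::Z::Z:
:::ZZ::
:::::::
:::::::
:::::::
step 28: :::::::
::::ZZ:
::::ZvZ
::Z:ZZZ
::Z::Z:
:::ZZ::
:::::::
:::::::
:::::::
step 29: :::::::
::::ZZ:
::::<ZZ
::Z:ZZZ
::Z::Z:
:::ZZ::
:::::::
:::::::
:::::::
step 30: :::::::
::::ZZ:
:::::ZZ
::Z:vZZ
::Z::Z:
:::ZZ::
:::::::
:::::::
:::::::
step 31: :::::::
::::ZZ:
:::::ZZ
::Z::>Z
::Z::Z:
:::ZZ::
:::::::
:::::::
:::::::
step 32: :::::::
::::ZZ:
:::::^Z
::Z:::Z
::Z::Z:
:::ZZ::
:::::::
:::::::
:::::::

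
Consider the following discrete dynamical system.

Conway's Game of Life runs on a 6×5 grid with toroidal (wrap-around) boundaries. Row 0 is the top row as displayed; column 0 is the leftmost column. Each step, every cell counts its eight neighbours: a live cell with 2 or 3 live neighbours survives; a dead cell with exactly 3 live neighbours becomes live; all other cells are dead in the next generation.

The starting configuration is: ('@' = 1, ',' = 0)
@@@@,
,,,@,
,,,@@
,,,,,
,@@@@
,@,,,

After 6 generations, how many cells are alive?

step 0: @@@@,
,,,@,
,,,@@
,,,,,
,@@@@
,@,,,
step 1: @@,@@
@@,,,
,,,@@
@,,,,
@@@@,
,,,,,
step 2: ,@@,@
,@,,,
,@,,@
@,,,,
@@@,@
,,,,,
step 3: @@@,,
,@,@,
,@,,,
,,@@,
@@,,@
,,,,@
step 4: @@@@@
,,,,,
,@,@,
,,@@@
@@@,@
,,@@@
step 5: @@,,,
,,,,,
,,,@@
,,,,,
,,,,,
,,,,,
step 6: ,,,,,
@,,,@
,,,,,
,,,,,
,,,,,
,,,,,

2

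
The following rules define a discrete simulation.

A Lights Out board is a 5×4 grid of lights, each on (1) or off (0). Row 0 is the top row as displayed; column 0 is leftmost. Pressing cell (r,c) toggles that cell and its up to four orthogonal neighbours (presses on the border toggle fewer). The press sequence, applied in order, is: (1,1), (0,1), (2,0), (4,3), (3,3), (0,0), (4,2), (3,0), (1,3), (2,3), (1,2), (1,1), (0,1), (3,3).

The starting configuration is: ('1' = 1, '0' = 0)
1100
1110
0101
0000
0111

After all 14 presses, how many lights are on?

11

step 0: 1100
1110
0101
0000
0111
step 1: 1000
0000
0001
0000
0111
step 2: 0110
0100
0001
0000
0111
step 3: 0110
1100
1101
1000
0111
step 4: 0110
1100
1101
1001
0100
step 5: 0110
1100
1100
1010
0101
step 6: 1010
0100
1100
1010
0101
step 7: 1010
0100
1100
1000
0010
step 8: 1010
0100
0100
0100
1010
step 9: 1011
0111
0101
0100
1010
step 10: 1011
0110
0110
0101
1010
step 11: 1001
0001
0100
0101
1010
step 12: 1101
1111
0000
0101
1010
step 13: 0011
1011
0000
0101
1010
step 14: 0011
1011
0001
0110
1011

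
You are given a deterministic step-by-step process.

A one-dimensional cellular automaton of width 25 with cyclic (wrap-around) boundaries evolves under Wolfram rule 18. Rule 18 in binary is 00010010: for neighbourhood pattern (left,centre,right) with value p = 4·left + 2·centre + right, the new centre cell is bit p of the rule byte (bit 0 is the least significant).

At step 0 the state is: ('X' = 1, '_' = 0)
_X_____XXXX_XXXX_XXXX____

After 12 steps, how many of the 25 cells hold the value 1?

t=0: _X_____XXXX_XXXX_XXXX____
t=1: X_X___X______________X___
t=2: ___X_X_X____________X_X_X
t=3: X_X_____X__________X_____
t=4: ___X___X_X________X_X___X
t=5: X_X_X_X___X______X___X_X_
t=6: _______X_X_X____X_X_X____
t=7: ______X_____X__X_____X___
t=8: _____X_X___X_XX_X___X_X__
t=9: ____X___X_X______X_X___X_
t=10: ___X_X_X___X____X___X_X_X
t=11: X_X_____X_X_X__X_X_X_____
t=12: ___X___X_____XX_____X___X

6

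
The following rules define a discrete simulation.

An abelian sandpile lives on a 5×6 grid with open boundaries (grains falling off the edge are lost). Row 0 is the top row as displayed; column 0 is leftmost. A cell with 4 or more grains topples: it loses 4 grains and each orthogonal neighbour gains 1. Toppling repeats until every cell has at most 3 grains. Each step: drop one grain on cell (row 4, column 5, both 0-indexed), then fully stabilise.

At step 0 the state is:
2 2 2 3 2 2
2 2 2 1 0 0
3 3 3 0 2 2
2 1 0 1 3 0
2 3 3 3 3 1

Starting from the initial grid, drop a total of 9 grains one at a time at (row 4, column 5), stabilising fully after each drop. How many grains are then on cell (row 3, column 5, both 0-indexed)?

3

step 0: 2 2 2 3 2 2
2 2 2 1 0 0
3 3 3 0 2 2
2 1 0 1 3 0
2 3 3 3 3 1
step 1: 2 2 2 3 2 2
2 2 2 1 0 0
3 3 3 0 2 2
2 1 0 1 3 0
2 3 3 3 3 2
step 2: 2 2 2 3 2 2
2 2 2 1 0 0
3 3 3 0 2 2
2 1 0 1 3 0
2 3 3 3 3 3
step 3: 2 2 2 3 2 2
2 2 2 1 0 0
3 3 3 0 3 2
2 2 1 3 0 2
3 0 1 1 2 1
step 4: 2 2 2 3 2 2
2 2 2 1 0 0
3 3 3 0 3 2
2 2 1 3 0 2
3 0 1 1 2 2
step 5: 2 2 2 3 2 2
2 2 2 1 0 0
3 3 3 0 3 2
2 2 1 3 0 2
3 0 1 1 2 3
step 6: 2 2 2 3 2 2
2 2 2 1 0 0
3 3 3 0 3 2
2 2 1 3 0 3
3 0 1 1 3 0
step 7: 2 2 2 3 2 2
2 2 2 1 0 0
3 3 3 0 3 2
2 2 1 3 0 3
3 0 1 1 3 1
step 8: 2 2 2 3 2 2
2 2 2 1 0 0
3 3 3 0 3 2
2 2 1 3 0 3
3 0 1 1 3 2
step 9: 2 2 2 3 2 2
2 2 2 1 0 0
3 3 3 0 3 2
2 2 1 3 0 3
3 0 1 1 3 3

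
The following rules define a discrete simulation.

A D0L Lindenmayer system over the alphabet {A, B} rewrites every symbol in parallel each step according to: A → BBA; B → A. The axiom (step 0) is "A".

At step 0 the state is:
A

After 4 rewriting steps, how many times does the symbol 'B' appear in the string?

step 0: A
step 1: BBA
step 2: AABBA
step 3: BBABBAAABBA
step 4: AABBAAABBABBABBAAABBA

10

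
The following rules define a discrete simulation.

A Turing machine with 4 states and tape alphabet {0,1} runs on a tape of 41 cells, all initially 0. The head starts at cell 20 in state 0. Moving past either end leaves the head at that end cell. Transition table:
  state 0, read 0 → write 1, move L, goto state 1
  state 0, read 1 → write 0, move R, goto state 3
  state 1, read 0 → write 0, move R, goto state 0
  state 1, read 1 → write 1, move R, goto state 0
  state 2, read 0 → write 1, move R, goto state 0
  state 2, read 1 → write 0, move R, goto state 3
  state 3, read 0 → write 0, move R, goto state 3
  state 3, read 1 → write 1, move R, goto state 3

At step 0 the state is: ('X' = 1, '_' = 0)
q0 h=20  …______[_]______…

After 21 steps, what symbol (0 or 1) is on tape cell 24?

0

t=0: q0 h=20  …______[_]______…
t=1: q1 h=19  …______[_]X_____…
t=2: q0 h=20  …______[X]______…
t=3: q3 h=21  …______[_]______…
t=4: q3 h=22  …______[_]______…
t=5: q3 h=23  …______[_]______…
t=6: q3 h=24  …______[_]______…
t=7: q3 h=25  …______[_]______…
t=8: q3 h=26  …______[_]______…
t=9: q3 h=27  …______[_]______…
t=10: q3 h=28  …______[_]______…
t=11: q3 h=29  …______[_]______…
t=12: q3 h=30  …______[_]______…
t=13: q3 h=31  …______[_]______…
t=14: q3 h=32  …______[_]______…
t=15: q3 h=33  …______[_]______…
t=16: q3 h=34  …______[_]______|
t=17: q3 h=35  …______[_]_____|
t=18: q3 h=36  …______[_]____|
t=19: q3 h=37  …______[_]___|
t=20: q3 h=38  …______[_]__|
t=21: q3 h=39  …______[_]_|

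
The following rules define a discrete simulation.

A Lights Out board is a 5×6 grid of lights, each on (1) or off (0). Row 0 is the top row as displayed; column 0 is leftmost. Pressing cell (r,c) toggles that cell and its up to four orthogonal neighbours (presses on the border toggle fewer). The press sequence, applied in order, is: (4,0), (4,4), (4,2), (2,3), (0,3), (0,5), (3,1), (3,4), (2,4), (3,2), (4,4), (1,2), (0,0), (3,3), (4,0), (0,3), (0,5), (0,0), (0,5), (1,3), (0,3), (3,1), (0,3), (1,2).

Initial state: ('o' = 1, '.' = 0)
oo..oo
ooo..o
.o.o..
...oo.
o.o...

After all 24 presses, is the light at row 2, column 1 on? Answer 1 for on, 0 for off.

k=0  oo..oo
ooo..o
.o.o..
...oo.
o.o...
k=1  oo..oo
ooo..o
.o.o..
o..oo.
.oo...
k=2  oo..oo
ooo..o
.o.o..
o..o..
.ooooo
k=3  oo..oo
ooo..o
.o.o..
o.oo..
....oo
k=4  oo..oo
oooo.o
.oo.o.
o.o...
....oo
k=5  oooo.o
ooo..o
.oo.o.
o.o...
....oo
k=6  ooooo.
ooo...
.oo.o.
o.o...
....oo
k=7  ooooo.
ooo...
..o.o.
.o....
.o..oo
k=8  ooooo.
ooo...
..o...
.o.ooo
.o...o
k=9  ooooo.
ooo.o.
..oooo
.o.o.o
.o...o
k=10  ooooo.
ooo.o.
...ooo
..o..o
.oo..o
k=11  ooooo.
ooo.o.
...ooo
..o.oo
.oooo.
k=12  oo.oo.
o..oo.
..oooo
..o.oo
.oooo.
k=13  ...oo.
...oo.
..oooo
..o.oo
.oooo.
k=14  ...oo.
...oo.
..o.oo
...o.o
.oo.o.
k=15  ...oo.
...oo.
..o.oo
o..o.o
o.o.o.
k=16  ..o...
....o.
..o.oo
o..o.o
o.o.o.
k=17  ..o.oo
....oo
..o.oo
o..o.o
o.o.o.
k=18  ooo.oo
o...oo
..o.oo
o..o.o
o.o.o.
k=19  ooo...
o...o.
..o.oo
o..o.o
o.o.o.
k=20  oooo..
o.oo..
..oooo
o..o.o
o.o.o.
k=21  oo..o.
o.o...
..oooo
o..o.o
o.o.o.
k=22  oo..o.
o.o...
.ooooo
.ooo.o
ooo.o.
k=23  oooo..
o.oo..
.ooooo
.ooo.o
ooo.o.
k=24  oo.o..
oo....
.o.ooo
.ooo.o
ooo.o.

1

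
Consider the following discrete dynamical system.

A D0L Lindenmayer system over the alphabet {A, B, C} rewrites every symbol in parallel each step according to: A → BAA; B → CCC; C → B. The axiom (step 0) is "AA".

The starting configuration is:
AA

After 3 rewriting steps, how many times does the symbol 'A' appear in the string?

k=0  AA
k=1  BAABAA
k=2  CCCBAABAACCCBAABAA
k=3  BBBCCCBAABAACCCBAABAABBBCCCBAABAACCCBAABAA

16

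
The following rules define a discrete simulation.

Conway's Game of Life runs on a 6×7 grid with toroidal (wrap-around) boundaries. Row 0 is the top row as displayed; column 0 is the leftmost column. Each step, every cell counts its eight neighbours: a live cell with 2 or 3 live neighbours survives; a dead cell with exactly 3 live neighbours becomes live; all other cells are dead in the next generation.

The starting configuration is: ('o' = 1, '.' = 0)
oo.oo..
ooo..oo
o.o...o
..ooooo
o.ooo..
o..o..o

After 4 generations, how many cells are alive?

13

k=0  oo.oo..
ooo..oo
o.o...o
..ooooo
o.ooo..
o..o..o
k=1  ...oo..
....oo.
.......
.......
o......
.....oo
k=2  ...o..o
...ooo.
.......
.......
......o
....ooo
k=3  ...o..o
...ooo.
....o..
.......
......o
o...o.o
k=4  o..o..o
...o.o.
...ooo.
.......
o....oo
o.....o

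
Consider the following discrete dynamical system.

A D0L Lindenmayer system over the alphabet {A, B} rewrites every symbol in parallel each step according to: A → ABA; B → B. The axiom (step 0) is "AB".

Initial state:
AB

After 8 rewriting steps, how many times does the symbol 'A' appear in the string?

[0] AB
[1] ABAB
[2] ABABABAB
[3] ABABABABABABABAB
[4] ABABABABABABABABABABABABABABABAB
[5] ABABABABABABABABABABABABABABABABABABABABABABABABABABABABABABABAB
[6] ABABABABABABABABABABABABABABABABABABABABABABABABABABABABAB…ABABABABABABABABABABABABABABABABABABABABABABABABABABABABAB  (len 128)
[7] ABABABABABABABABABABABABABABABABABABABABABABABABABABABABAB…ABABABABABABABABABABABABABABABABABABABABABABABABABABABABAB  (len 256)
[8] ABABABABABABABABABABABABABABABABABABABABABABABABABABABABAB…ABABABABABABABABABABABABABABABABABABABABABABABABABABABABAB  (len 512)

256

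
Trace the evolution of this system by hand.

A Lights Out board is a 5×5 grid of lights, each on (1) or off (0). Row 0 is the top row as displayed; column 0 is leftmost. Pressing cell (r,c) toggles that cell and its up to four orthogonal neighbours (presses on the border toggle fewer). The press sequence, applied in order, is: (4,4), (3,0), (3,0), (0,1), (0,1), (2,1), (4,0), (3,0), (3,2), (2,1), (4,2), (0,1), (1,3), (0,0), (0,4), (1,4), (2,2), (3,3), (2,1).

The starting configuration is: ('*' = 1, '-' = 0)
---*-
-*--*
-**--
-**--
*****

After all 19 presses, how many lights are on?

gen 0: ---*-
-*--*
-**--
-**--
*****
gen 1: ---*-
-*--*
-**--
-**-*
***--
gen 2: ---*-
-*--*
***--
*-*-*
-**--
gen 3: ---*-
-*--*
-**--
-**-*
***--
gen 4: ****-
----*
-**--
-**-*
***--
gen 5: ---*-
-*--*
-**--
-**-*
***--
gen 6: ---*-
----*
*----
--*-*
***--
gen 7: ---*-
----*
*----
*-*-*
--*--
gen 8: ---*-
----*
-----
-**-*
*-*--
gen 9: ---*-
----*
--*--
---**
*----
gen 10: ---*-
-*--*
**---
-*-**
*----
gen 11: ---*-
-*--*
**---
-****
****-
gen 12: ****-
----*
**---
-****
****-
gen 13: ***--
--**-
**-*-
-****
****-
gen 14: --*--
*-**-
**-*-
-****
****-
gen 15: --***
*-***
**-*-
-****
****-
gen 16: --**-
*-*--
**-**
-****
****-
gen 17: --**-
*----
*-*-*
-*-**
****-
gen 18: --**-
*----
*-***
-**--
***--
gen 19: --**-
**---
-*-**
--*--
***--

11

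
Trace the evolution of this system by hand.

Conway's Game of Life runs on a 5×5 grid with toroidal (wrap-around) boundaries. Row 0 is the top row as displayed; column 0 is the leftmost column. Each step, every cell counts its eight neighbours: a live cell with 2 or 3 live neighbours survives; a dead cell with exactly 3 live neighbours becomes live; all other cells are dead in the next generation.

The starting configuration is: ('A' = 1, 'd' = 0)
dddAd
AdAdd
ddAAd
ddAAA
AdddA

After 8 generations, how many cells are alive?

gen 0: dddAd
AdAdd
ddAAd
ddAAA
AdddA
gen 1: AAdAd
dAAdA
ddddd
AAAdd
AdAdd
gen 2: dddAd
dAAAA
dddAd
AdAdd
dddAd
gen 3: ddddd
ddddA
Adddd
ddAAA
ddAAA
gen 4: ddddA
ddddd
Adddd
AAAdd
ddAdA
gen 5: dddAd
ddddd
Adddd
AdAAA
ddAdA
gen 6: dddAd
ddddd
AAdAd
AdAdd
AAAdd
gen 7: dAAdd
ddAdA
AAAdA
dddAd
AdAAA
gen 8: ddddd
ddddA
AAAdA
ddddd
AdddA

7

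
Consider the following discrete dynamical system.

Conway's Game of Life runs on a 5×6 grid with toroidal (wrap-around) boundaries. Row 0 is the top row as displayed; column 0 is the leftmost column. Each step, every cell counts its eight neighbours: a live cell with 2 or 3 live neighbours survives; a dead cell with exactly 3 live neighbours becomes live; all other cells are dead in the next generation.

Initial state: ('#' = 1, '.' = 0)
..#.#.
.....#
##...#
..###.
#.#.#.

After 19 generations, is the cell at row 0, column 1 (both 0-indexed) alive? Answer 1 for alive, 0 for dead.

0

k=0  ..#.#.
.....#
##...#
..###.
#.#.#.
k=1  .#..#.
.#..##
####.#
..#.#.
..#.#.
k=2  ###.#.
......
......
#...#.
.##.##
k=3  #.#.#.
.#....
......
##.##.
..#.#.
k=4  ..#..#
.#....
###...
.#####
#.#.#.
k=5  #.##.#
......
....##
....#.
#.....
k=6  ##...#
#..#..
....##
....#.
##.##.
k=7  ...#..
.#....
...###
#.....
.####.
k=8  .#.##.
..##..
#...##
##....
.####.
k=9  .#....
###...
#.####
......
....##
k=10  .##..#
....#.
#.####
#.....
......
k=11  ......
......
##.##.
##.##.
##....
k=12  ......
......
##.##.
...##.
###..#
k=13  ##....
......
..####
......
######
k=14  ...##.
######
...##.
......
..####
k=15  ......
##....
##....
..#..#
..#..#
k=16  ##....
##....
..#..#
..#..#
......
k=17  ##....
..#..#
..#..#
......
##....
k=18  ..#..#
..#..#
......
##....
##....
k=19  ..#..#
......
##....
##....
..#..#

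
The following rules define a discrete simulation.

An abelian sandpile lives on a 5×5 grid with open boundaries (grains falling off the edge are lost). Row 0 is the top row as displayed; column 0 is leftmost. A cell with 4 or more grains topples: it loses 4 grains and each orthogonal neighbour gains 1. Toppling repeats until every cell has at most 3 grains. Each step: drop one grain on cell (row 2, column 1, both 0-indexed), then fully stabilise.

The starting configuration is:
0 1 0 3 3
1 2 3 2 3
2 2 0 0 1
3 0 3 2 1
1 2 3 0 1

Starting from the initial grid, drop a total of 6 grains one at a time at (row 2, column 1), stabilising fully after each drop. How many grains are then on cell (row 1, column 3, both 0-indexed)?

gen 0: 0 1 0 3 3
1 2 3 2 3
2 2 0 0 1
3 0 3 2 1
1 2 3 0 1
gen 1: 0 1 0 3 3
1 2 3 2 3
2 3 0 0 1
3 0 3 2 1
1 2 3 0 1
gen 2: 0 1 0 3 3
1 3 3 2 3
3 0 1 0 1
3 1 3 2 1
1 2 3 0 1
gen 3: 0 1 0 3 3
1 3 3 2 3
3 1 1 0 1
3 1 3 2 1
1 2 3 0 1
gen 4: 0 1 0 3 3
1 3 3 2 3
3 2 1 0 1
3 1 3 2 1
1 2 3 0 1
gen 5: 0 1 0 3 3
1 3 3 2 3
3 3 1 0 1
3 1 3 2 1
1 2 3 0 1
gen 6: 0 2 1 3 3
3 1 0 3 3
1 2 3 0 1
0 3 3 2 1
2 2 3 0 1

3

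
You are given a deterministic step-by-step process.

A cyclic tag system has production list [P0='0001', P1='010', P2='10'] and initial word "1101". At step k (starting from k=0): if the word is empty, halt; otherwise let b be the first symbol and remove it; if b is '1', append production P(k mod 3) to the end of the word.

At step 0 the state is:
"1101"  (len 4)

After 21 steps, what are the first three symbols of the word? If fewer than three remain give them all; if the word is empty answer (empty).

0) "1101"  (len 4)
1) "1010001"  (len 7)
2) "010001010"  (len 9)
3) "10001010"  (len 8)
4) "00010100001"  (len 11)
5) "0010100001"  (len 10)
6) "010100001"  (len 9)
7) "10100001"  (len 8)
8) "0100001010"  (len 10)
9) "100001010"  (len 9)
10) "000010100001"  (len 12)
11) "00010100001"  (len 11)
12) "0010100001"  (len 10)
13) "010100001"  (len 9)
14) "10100001"  (len 8)
15) "010000110"  (len 9)
16) "10000110"  (len 8)
17) "0000110010"  (len 10)
18) "000110010"  (len 9)
19) "00110010"  (len 8)
20) "0110010"  (len 7)
21) "110010"  (len 6)

110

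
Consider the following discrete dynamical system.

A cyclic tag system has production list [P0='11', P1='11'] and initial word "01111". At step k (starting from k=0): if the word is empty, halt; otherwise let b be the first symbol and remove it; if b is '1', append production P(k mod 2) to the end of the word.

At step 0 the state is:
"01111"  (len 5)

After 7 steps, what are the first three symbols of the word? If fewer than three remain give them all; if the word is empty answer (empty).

111

step 0: "01111"  (len 5)
step 1: "1111"  (len 4)
step 2: "11111"  (len 5)
step 3: "111111"  (len 6)
step 4: "1111111"  (len 7)
step 5: "11111111"  (len 8)
step 6: "111111111"  (len 9)
step 7: "1111111111"  (len 10)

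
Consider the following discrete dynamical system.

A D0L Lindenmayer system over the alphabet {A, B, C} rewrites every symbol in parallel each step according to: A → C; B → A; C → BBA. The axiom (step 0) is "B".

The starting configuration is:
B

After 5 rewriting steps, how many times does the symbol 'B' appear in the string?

2

[0] B
[1] A
[2] C
[3] BBA
[4] AAC
[5] CCBBA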